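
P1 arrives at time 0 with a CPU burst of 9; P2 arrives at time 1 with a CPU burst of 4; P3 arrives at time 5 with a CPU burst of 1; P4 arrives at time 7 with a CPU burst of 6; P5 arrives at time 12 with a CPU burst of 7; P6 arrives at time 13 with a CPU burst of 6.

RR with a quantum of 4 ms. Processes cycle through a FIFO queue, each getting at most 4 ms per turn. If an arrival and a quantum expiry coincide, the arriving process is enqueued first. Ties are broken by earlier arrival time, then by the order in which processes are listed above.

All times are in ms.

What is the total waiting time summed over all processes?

64

Schedule: | P1 0-4 | P2 4-8 | P1 8-12 | P3 12-13 | P4 13-17 | P5 17-21 | P1 21-22 | P6 22-26 | P4 26-28 | P5 28-31 | P6 31-33 |
Completion: P1=22  P2=8  P3=13  P4=28  P5=31  P6=33
Turnaround (C−A): P1=22  P2=7  P3=8  P4=21  P5=19  P6=20
Waiting = turnaround − burst: P1=13, P2=3, P3=7, P4=15, P5=12, P6=14
Total waiting = 13 + 3 + 7 + 15 + 12 + 14 = 64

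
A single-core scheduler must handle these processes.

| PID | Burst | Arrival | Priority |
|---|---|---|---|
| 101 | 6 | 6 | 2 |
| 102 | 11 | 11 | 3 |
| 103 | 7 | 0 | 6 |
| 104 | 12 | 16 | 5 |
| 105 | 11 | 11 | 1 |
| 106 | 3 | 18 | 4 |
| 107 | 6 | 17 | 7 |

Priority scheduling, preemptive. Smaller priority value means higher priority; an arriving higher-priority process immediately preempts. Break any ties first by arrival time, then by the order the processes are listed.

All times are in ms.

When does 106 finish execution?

Gantt: | 103 0-6 | 101 6-11 | 105 11-22 | 101 22-23 | 102 23-34 | 106 34-37 | 104 37-49 | 103 49-50 | 107 50-56 |
Completion: 101=23  102=34  103=50  104=49  105=22  106=37  107=56
Turnaround (C−A): 101=17  102=23  103=50  104=33  105=11  106=19  107=39

37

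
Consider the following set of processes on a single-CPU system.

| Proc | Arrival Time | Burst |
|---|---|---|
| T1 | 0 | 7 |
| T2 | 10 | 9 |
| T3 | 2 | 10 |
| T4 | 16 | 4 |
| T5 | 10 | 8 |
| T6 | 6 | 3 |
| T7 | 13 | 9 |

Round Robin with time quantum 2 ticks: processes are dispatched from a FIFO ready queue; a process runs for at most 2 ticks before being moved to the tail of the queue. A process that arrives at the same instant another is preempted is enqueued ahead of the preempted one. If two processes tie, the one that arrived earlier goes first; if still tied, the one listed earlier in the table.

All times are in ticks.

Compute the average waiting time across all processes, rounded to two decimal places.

21.00

Gantt: | T1 0-2 | T3 2-4 | T1 4-6 | T3 6-8 | T6 8-10 | T1 10-12 | T3 12-14 | T2 14-16 | T5 16-18 | T6 18-19 | T1 19-20 | T7 20-22 | T3 22-24 | T4 24-26 | T2 26-28 | T5 28-30 | T7 30-32 | T3 32-34 | T4 34-36 | T2 36-38 | T5 38-40 | T7 40-42 | T2 42-44 | T5 44-46 | T7 46-48 | T2 48-49 | T7 49-50 |
Completion: T1=20  T2=49  T3=34  T4=36  T5=46  T6=19  T7=50
Turnaround (C−A): T1=20  T2=39  T3=32  T4=20  T5=36  T6=13  T7=37
Waiting times: T1=13, T2=30, T3=22, T4=16, T5=28, T6=10, T7=28
Average waiting = (13+30+22+16+28+10+28) / 7 = 147/7 = 21.00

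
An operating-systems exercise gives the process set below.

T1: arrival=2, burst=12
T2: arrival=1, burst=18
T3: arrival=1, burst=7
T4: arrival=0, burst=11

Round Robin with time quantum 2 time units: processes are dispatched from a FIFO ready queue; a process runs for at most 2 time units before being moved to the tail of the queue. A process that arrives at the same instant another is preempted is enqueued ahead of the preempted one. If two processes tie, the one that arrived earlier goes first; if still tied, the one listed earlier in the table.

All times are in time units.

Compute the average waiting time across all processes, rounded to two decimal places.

26.25

Gantt: | T4 0-2 | T2 2-4 | T3 4-6 | T1 6-8 | T4 8-10 | T2 10-12 | T3 12-14 | T1 14-16 | T4 16-18 | T2 18-20 | T3 20-22 | T1 22-24 | T4 24-26 | T2 26-28 | T3 28-29 | T1 29-31 | T4 31-33 | T2 33-35 | T1 35-37 | T4 37-38 | T2 38-40 | T1 40-42 | T2 42-48 |
Completion: T1=42  T2=48  T3=29  T4=38
Turnaround (C−A): T1=40  T2=47  T3=28  T4=38
Waiting times: T1=28, T2=29, T3=21, T4=27
Average waiting = (28+29+21+27) / 4 = 105/4 = 26.25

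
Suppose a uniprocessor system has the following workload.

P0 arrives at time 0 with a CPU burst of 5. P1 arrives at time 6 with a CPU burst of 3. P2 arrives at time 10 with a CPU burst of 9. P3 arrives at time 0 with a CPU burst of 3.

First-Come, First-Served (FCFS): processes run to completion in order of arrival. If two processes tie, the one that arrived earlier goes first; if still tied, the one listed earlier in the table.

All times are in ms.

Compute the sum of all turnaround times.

Schedule: | P0 0-5 | P3 5-8 | P1 8-11 | P2 11-20 |
Completion: P0=5  P1=11  P2=20  P3=8
Turnaround (C−A): P0=5  P1=5  P2=10  P3=8
Turnaround = completion − arrival: P0=5, P1=5, P2=10, P3=8
Total turnaround = 5 + 5 + 10 + 8 = 28

28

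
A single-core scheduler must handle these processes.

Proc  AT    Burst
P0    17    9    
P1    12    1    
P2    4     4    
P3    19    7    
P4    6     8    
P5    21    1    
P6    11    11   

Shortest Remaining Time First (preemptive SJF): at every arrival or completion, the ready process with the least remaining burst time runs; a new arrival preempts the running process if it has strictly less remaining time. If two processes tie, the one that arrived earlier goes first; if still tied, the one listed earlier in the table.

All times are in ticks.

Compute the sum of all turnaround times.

76

Timeline: | idle 0-4 | P2 4-8 | P4 8-12 | P1 12-13 | P4 13-17 | P0 17-21 | P5 21-22 | P0 22-27 | P3 27-34 | P6 34-45 |
Completion: P0=27  P1=13  P2=8  P3=34  P4=17  P5=22  P6=45
Turnaround (C−A): P0=10  P1=1  P2=4  P3=15  P4=11  P5=1  P6=34
Turnaround = completion − arrival: P0=10, P1=1, P2=4, P3=15, P4=11, P5=1, P6=34
Total turnaround = 10 + 1 + 4 + 15 + 11 + 1 + 34 = 76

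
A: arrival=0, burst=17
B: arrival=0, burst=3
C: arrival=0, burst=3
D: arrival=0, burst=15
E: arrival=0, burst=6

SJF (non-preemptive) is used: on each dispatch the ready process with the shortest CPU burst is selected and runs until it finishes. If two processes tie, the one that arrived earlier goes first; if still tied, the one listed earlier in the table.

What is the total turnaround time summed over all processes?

Gantt: | B 0-3 | C 3-6 | E 6-12 | D 12-27 | A 27-44 |
Completion: A=44  B=3  C=6  D=27  E=12
Turnaround = completion − arrival: A=44, B=3, C=6, D=27, E=12
Total turnaround = 44 + 3 + 6 + 27 + 12 = 92

92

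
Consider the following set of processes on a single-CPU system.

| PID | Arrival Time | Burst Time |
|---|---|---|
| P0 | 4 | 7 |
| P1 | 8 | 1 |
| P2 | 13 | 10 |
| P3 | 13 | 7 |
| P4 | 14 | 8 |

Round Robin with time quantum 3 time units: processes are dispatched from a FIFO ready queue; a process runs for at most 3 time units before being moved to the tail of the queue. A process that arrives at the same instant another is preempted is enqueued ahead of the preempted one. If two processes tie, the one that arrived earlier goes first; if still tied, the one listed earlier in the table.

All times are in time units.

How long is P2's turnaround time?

25

Schedule: | idle 0-4 | P0 4-10 | P1 10-11 | P0 11-12 | idle 12-13 | P2 13-16 | P3 16-19 | P4 19-22 | P2 22-25 | P3 25-28 | P4 28-31 | P2 31-34 | P3 34-35 | P4 35-37 | P2 37-38 |
Completion: P0=12  P1=11  P2=38  P3=35  P4=37
Turnaround (C−A): P0=8  P1=3  P2=25  P3=22  P4=23
Turnaround(P2) = completion − arrival = 38 − 13 = 25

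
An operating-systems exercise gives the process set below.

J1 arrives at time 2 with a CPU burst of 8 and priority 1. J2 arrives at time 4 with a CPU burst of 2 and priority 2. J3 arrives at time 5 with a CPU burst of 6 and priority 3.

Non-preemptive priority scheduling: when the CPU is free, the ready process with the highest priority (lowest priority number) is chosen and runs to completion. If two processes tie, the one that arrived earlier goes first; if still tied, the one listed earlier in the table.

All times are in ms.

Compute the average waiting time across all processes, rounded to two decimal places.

4.33

Gantt: | idle 0-2 | J1 2-10 | J2 10-12 | J3 12-18 |
Completion: J1=10  J2=12  J3=18
Waiting times: J1=0, J2=6, J3=7
Average waiting = (0+6+7) / 3 = 13/3 = 4.33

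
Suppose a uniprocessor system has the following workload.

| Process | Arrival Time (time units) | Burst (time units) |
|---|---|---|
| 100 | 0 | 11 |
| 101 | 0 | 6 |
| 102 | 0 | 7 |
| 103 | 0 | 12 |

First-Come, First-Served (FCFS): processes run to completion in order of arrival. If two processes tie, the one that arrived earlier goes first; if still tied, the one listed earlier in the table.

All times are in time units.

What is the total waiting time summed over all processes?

Schedule: | 100 0-11 | 101 11-17 | 102 17-24 | 103 24-36 |
Completion: 100=11  101=17  102=24  103=36
Waiting = turnaround − burst: 100=0, 101=11, 102=17, 103=24
Total waiting = 0 + 11 + 17 + 24 = 52

52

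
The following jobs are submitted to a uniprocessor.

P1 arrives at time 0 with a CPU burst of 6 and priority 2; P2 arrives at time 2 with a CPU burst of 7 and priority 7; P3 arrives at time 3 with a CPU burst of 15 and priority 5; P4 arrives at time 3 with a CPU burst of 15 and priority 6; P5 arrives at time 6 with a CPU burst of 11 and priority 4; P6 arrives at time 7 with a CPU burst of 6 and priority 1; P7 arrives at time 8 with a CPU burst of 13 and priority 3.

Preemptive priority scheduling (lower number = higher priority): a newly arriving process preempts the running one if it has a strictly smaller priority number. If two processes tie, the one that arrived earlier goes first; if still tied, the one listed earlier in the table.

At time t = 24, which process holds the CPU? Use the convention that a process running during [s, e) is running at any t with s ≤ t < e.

P7

Gantt: | P1 0-6 | P5 6-7 | P6 7-13 | P7 13-26 | P5 26-36 | P3 36-51 | P4 51-66 | P2 66-73 |
Completion: P1=6  P2=73  P3=51  P4=66  P5=36  P6=13  P7=26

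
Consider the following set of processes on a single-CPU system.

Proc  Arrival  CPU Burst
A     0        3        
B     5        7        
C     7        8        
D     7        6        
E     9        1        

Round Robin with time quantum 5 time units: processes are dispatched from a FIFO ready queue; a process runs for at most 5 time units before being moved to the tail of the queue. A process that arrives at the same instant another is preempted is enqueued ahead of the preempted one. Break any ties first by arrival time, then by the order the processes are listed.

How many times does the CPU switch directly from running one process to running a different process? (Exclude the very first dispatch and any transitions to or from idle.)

6

Gantt: | A 0-3 | idle 3-5 | B 5-10 | C 10-15 | D 15-20 | E 20-21 | B 21-23 | C 23-26 | D 26-27 |
Completion: A=3  B=23  C=26  D=27  E=21
Turnaround (C−A): A=3  B=18  C=19  D=20  E=12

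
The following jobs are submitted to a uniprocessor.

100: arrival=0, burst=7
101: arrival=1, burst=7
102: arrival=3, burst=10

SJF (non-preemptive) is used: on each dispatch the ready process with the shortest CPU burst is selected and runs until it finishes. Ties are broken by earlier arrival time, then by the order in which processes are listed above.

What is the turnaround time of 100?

7

Schedule: | 100 0-7 | 101 7-14 | 102 14-24 |
Completion: 100=7  101=14  102=24
Turnaround (C−A): 100=7  101=13  102=21
Turnaround(100) = completion − arrival = 7 − 0 = 7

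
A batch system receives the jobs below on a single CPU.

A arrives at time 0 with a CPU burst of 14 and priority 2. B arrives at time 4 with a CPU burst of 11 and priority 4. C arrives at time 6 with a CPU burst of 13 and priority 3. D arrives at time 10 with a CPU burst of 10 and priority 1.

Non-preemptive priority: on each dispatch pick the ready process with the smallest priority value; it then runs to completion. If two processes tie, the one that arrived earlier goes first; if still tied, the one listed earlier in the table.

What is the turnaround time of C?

31

Timeline: | A 0-14 | D 14-24 | C 24-37 | B 37-48 |
Completion: A=14  B=48  C=37  D=24
Turnaround(C) = completion − arrival = 37 − 6 = 31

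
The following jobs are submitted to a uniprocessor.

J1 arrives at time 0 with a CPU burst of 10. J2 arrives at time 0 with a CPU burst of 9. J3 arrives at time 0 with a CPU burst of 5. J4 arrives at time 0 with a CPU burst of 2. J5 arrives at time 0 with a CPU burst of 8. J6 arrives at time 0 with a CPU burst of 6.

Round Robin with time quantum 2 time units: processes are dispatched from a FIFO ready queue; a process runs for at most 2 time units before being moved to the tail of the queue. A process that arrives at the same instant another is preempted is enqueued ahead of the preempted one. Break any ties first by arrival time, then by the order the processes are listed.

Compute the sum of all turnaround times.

Gantt: | J1 0-2 | J2 2-4 | J3 4-6 | J4 6-8 | J5 8-10 | J6 10-12 | J1 12-14 | J2 14-16 | J3 16-18 | J5 18-20 | J6 20-22 | J1 22-24 | J2 24-26 | J3 26-27 | J5 27-29 | J6 29-31 | J1 31-33 | J2 33-35 | J5 35-37 | J1 37-39 | J2 39-40 |
Completion: J1=39  J2=40  J3=27  J4=8  J5=37  J6=31
Turnaround = completion − arrival: J1=39, J2=40, J3=27, J4=8, J5=37, J6=31
Total turnaround = 39 + 40 + 27 + 8 + 37 + 31 = 182

182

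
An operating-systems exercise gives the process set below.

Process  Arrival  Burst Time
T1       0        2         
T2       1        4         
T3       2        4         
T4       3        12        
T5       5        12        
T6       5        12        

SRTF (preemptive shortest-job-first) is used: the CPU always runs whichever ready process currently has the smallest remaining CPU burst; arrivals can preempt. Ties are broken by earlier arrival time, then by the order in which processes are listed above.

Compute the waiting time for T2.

Schedule: | T1 0-2 | T2 2-6 | T3 6-10 | T4 10-22 | T5 22-34 | T6 34-46 |
Completion: T1=2  T2=6  T3=10  T4=22  T5=34  T6=46
Turnaround (C−A): T1=2  T2=5  T3=8  T4=19  T5=29  T6=41
Waiting(T2) = turnaround − burst = 5 − 4 = 1

1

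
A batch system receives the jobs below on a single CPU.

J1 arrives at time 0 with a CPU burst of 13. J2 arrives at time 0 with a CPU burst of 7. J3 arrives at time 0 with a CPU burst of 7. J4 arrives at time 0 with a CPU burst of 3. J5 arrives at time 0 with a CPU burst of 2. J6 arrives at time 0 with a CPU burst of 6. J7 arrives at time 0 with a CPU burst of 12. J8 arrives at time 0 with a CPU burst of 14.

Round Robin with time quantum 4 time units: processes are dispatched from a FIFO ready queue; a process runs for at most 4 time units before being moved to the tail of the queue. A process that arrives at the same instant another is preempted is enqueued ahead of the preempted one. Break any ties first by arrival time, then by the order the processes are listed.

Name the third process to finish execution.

J2

Timeline: | J1 0-4 | J2 4-8 | J3 8-12 | J4 12-15 | J5 15-17 | J6 17-21 | J7 21-25 | J8 25-29 | J1 29-33 | J2 33-36 | J3 36-39 | J6 39-41 | J7 41-45 | J8 45-49 | J1 49-53 | J7 53-57 | J8 57-61 | J1 61-62 | J8 62-64 |
Completion: J1=62  J2=36  J3=39  J4=15  J5=17  J6=41  J7=57  J8=64
Turnaround (C−A): J1=62  J2=36  J3=39  J4=15  J5=17  J6=41  J7=57  J8=64
Finish order: J4 → J5 → J2 → J3 → J6 → J7 → J1 → J8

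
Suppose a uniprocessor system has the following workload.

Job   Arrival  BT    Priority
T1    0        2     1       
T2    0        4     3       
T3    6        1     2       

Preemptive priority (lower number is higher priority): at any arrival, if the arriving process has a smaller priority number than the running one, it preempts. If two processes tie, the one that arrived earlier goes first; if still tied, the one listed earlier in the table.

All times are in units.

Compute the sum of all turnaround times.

Timeline: | T1 0-2 | T2 2-6 | T3 6-7 |
Completion: T1=2  T2=6  T3=7
Turnaround (C−A): T1=2  T2=6  T3=1
Turnaround = completion − arrival: T1=2, T2=6, T3=1
Total turnaround = 2 + 6 + 1 = 9

9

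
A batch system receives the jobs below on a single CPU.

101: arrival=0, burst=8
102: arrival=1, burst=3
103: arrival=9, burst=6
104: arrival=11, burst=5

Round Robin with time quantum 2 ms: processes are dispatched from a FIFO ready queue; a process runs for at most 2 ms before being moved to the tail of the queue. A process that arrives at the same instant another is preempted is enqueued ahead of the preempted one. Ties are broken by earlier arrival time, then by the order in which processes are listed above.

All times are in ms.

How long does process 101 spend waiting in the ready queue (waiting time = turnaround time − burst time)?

5

Timeline: | 101 0-2 | 102 2-4 | 101 4-6 | 102 6-7 | 101 7-9 | 103 9-11 | 101 11-13 | 104 13-15 | 103 15-17 | 104 17-19 | 103 19-21 | 104 21-22 |
Completion: 101=13  102=7  103=21  104=22
Turnaround (C−A): 101=13  102=6  103=12  104=11
Waiting(101) = turnaround − burst = 13 − 8 = 5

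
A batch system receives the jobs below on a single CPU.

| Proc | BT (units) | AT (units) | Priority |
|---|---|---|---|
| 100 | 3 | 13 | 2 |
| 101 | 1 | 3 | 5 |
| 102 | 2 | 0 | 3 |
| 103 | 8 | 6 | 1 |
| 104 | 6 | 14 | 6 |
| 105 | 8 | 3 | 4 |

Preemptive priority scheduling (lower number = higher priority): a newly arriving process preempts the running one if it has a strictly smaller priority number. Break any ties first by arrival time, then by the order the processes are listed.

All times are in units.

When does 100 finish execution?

Schedule: | 102 0-2 | idle 2-3 | 105 3-6 | 103 6-14 | 100 14-17 | 105 17-22 | 101 22-23 | 104 23-29 |
Completion: 100=17  101=23  102=2  103=14  104=29  105=22

17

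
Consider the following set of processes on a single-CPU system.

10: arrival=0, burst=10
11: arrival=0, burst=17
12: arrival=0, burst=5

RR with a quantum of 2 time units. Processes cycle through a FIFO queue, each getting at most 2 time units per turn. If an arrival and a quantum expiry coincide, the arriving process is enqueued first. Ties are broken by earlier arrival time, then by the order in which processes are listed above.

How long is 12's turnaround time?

17

Schedule: | 10 0-2 | 11 2-4 | 12 4-6 | 10 6-8 | 11 8-10 | 12 10-12 | 10 12-14 | 11 14-16 | 12 16-17 | 10 17-19 | 11 19-21 | 10 21-23 | 11 23-32 |
Completion: 10=23  11=32  12=17
Turnaround(12) = completion − arrival = 17 − 0 = 17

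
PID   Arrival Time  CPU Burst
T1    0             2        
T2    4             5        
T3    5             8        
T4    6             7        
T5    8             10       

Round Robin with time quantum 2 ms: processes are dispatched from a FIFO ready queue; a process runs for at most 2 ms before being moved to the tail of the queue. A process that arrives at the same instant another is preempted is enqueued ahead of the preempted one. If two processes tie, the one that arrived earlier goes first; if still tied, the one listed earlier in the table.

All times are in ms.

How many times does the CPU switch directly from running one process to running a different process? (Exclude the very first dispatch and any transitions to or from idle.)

Schedule: | T1 0-2 | idle 2-4 | T2 4-6 | T3 6-8 | T4 8-10 | T2 10-12 | T5 12-14 | T3 14-16 | T4 16-18 | T2 18-19 | T5 19-21 | T3 21-23 | T4 23-25 | T5 25-27 | T3 27-29 | T4 29-30 | T5 30-34 |
Completion: T1=2  T2=19  T3=29  T4=30  T5=34
Turnaround (C−A): T1=2  T2=15  T3=24  T4=24  T5=26

14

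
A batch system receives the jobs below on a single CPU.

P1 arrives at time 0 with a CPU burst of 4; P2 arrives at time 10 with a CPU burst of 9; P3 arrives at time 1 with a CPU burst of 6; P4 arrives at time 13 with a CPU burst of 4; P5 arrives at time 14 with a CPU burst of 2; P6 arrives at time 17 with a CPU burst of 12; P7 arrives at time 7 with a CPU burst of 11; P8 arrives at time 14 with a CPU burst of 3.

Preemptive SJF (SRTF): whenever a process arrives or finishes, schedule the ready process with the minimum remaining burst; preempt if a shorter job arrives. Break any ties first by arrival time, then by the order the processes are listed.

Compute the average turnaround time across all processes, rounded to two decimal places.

Gantt: | P1 0-4 | P3 4-10 | P2 10-13 | P4 13-14 | P5 14-16 | P4 16-19 | P8 19-22 | P2 22-28 | P7 28-39 | P6 39-51 |
Completion: P1=4  P2=28  P3=10  P4=19  P5=16  P6=51  P7=39  P8=22
Turnaround times: P1=4, P2=18, P3=9, P4=6, P5=2, P6=34, P7=32, P8=8
Average turnaround = (4+18+9+6+2+34+32+8) / 8 = 113/8 = 14.13

14.13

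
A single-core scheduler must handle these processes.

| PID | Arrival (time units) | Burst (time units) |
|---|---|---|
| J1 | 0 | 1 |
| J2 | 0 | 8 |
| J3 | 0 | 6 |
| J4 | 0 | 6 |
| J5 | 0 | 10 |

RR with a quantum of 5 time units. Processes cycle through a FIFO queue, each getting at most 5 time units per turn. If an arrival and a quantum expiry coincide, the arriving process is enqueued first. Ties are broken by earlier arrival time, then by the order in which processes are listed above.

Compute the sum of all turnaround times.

107

Gantt: | J1 0-1 | J2 1-6 | J3 6-11 | J4 11-16 | J5 16-21 | J2 21-24 | J3 24-25 | J4 25-26 | J5 26-31 |
Completion: J1=1  J2=24  J3=25  J4=26  J5=31
Turnaround = completion − arrival: J1=1, J2=24, J3=25, J4=26, J5=31
Total turnaround = 1 + 24 + 25 + 26 + 31 = 107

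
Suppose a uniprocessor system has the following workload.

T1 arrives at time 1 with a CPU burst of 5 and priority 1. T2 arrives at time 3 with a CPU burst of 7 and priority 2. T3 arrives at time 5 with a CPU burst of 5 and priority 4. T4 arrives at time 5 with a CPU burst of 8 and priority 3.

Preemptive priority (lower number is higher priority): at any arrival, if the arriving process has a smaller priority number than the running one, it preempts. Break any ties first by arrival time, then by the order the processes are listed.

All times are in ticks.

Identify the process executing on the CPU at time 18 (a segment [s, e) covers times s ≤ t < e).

Schedule: | idle 0-1 | T1 1-6 | T2 6-13 | T4 13-21 | T3 21-26 |
Completion: T1=6  T2=13  T3=26  T4=21
Turnaround (C−A): T1=5  T2=10  T3=21  T4=16

T4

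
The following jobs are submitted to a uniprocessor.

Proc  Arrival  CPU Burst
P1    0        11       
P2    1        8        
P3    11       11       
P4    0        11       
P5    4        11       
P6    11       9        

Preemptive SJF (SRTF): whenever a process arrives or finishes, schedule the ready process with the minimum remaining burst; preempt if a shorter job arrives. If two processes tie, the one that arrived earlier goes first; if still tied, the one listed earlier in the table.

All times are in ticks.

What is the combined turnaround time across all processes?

179

Gantt: | P1 0-1 | P2 1-9 | P1 9-19 | P6 19-28 | P4 28-39 | P5 39-50 | P3 50-61 |
Completion: P1=19  P2=9  P3=61  P4=39  P5=50  P6=28
Turnaround = completion − arrival: P1=19, P2=8, P3=50, P4=39, P5=46, P6=17
Total turnaround = 19 + 8 + 50 + 39 + 46 + 17 = 179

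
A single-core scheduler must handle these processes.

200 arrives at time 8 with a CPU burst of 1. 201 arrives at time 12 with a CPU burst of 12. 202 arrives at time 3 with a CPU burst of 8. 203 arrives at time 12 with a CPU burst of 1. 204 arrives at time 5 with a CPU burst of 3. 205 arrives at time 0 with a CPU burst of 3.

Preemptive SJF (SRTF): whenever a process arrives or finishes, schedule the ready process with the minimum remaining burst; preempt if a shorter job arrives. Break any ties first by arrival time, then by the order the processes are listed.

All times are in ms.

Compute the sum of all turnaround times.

37

Timeline: | 205 0-3 | 202 3-5 | 204 5-8 | 200 8-9 | 202 9-12 | 203 12-13 | 202 13-16 | 201 16-28 |
Completion: 200=9  201=28  202=16  203=13  204=8  205=3
Turnaround (C−A): 200=1  201=16  202=13  203=1  204=3  205=3
Turnaround = completion − arrival: 200=1, 201=16, 202=13, 203=1, 204=3, 205=3
Total turnaround = 1 + 16 + 13 + 1 + 3 + 3 = 37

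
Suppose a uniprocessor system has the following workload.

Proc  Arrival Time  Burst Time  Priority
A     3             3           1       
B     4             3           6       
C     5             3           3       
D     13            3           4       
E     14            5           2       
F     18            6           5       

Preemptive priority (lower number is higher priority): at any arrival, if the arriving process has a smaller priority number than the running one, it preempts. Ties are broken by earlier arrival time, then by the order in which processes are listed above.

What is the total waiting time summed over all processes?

Schedule: | idle 0-3 | A 3-6 | C 6-9 | B 9-12 | idle 12-13 | D 13-14 | E 14-19 | D 19-21 | F 21-27 |
Completion: A=6  B=12  C=9  D=21  E=19  F=27
Turnaround (C−A): A=3  B=8  C=4  D=8  E=5  F=9
Waiting = turnaround − burst: A=0, B=5, C=1, D=5, E=0, F=3
Total waiting = 0 + 5 + 1 + 5 + 0 + 3 = 14

14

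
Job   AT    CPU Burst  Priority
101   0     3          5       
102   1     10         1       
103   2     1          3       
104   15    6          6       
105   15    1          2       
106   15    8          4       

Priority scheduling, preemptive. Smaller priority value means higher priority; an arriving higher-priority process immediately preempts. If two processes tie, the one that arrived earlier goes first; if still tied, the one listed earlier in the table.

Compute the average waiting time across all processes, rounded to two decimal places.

Schedule: | 101 0-1 | 102 1-11 | 103 11-12 | 101 12-14 | idle 14-15 | 105 15-16 | 106 16-24 | 104 24-30 |
Completion: 101=14  102=11  103=12  104=30  105=16  106=24
Turnaround (C−A): 101=14  102=10  103=10  104=15  105=1  106=9
Waiting times: 101=11, 102=0, 103=9, 104=9, 105=0, 106=1
Average waiting = (11+0+9+9+0+1) / 6 = 30/6 = 5.00

5.00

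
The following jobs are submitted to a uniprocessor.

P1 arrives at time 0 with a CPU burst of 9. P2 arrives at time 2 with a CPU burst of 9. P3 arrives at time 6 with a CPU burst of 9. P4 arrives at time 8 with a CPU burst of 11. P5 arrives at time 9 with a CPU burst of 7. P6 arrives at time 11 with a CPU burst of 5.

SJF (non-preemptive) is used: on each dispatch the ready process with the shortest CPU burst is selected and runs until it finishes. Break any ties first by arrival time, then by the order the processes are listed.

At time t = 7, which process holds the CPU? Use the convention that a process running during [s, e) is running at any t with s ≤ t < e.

P1

Gantt: | P1 0-9 | P5 9-16 | P6 16-21 | P2 21-30 | P3 30-39 | P4 39-50 |
Completion: P1=9  P2=30  P3=39  P4=50  P5=16  P6=21
Turnaround (C−A): P1=9  P2=28  P3=33  P4=42  P5=7  P6=10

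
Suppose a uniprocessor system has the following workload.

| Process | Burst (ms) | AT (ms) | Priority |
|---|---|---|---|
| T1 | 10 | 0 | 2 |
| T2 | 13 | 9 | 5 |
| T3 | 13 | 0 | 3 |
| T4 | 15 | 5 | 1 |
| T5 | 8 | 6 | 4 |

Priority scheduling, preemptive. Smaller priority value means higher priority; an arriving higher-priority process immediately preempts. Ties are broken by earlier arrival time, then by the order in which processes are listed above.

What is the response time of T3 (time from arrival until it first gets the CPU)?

Timeline: | T1 0-5 | T4 5-20 | T1 20-25 | T3 25-38 | T5 38-46 | T2 46-59 |
Completion: T1=25  T2=59  T3=38  T4=20  T5=46
Turnaround (C−A): T1=25  T2=50  T3=38  T4=15  T5=40
Response(T3) = first start − arrival = 25 − 0 = 25

25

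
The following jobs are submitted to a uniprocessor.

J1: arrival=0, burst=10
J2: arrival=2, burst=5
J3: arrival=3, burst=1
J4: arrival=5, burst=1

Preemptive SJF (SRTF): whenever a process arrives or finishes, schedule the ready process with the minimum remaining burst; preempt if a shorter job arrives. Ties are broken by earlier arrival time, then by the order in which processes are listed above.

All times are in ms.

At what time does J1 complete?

17

Timeline: | J1 0-2 | J2 2-3 | J3 3-4 | J2 4-5 | J4 5-6 | J2 6-9 | J1 9-17 |
Completion: J1=17  J2=9  J3=4  J4=6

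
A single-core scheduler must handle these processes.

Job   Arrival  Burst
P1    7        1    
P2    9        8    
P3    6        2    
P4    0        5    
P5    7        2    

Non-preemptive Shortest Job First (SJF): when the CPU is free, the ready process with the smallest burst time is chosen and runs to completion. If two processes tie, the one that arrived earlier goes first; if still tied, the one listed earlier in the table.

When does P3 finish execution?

Timeline: | P4 0-5 | idle 5-6 | P3 6-8 | P1 8-9 | P5 9-11 | P2 11-19 |
Completion: P1=9  P2=19  P3=8  P4=5  P5=11
Turnaround (C−A): P1=2  P2=10  P3=2  P4=5  P5=4

8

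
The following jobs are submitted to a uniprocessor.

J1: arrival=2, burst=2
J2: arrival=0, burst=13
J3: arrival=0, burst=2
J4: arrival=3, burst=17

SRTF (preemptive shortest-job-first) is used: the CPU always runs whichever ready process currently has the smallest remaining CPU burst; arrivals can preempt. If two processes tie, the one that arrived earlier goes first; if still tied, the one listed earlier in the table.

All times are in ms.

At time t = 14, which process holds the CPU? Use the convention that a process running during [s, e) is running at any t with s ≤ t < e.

J2

Timeline: | J3 0-2 | J1 2-4 | J2 4-17 | J4 17-34 |
Completion: J1=4  J2=17  J3=2  J4=34
Turnaround (C−A): J1=2  J2=17  J3=2  J4=31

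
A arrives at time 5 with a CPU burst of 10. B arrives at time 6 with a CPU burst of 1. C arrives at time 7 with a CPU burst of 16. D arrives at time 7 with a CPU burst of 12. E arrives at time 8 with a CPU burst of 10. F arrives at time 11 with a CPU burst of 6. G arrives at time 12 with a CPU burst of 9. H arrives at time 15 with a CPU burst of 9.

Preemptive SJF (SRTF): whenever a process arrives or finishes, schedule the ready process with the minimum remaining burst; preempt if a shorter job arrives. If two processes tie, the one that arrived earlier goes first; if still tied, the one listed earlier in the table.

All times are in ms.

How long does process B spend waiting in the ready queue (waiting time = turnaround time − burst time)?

0

Gantt: | idle 0-5 | A 5-6 | B 6-7 | A 7-16 | F 16-22 | G 22-31 | H 31-40 | E 40-50 | D 50-62 | C 62-78 |
Completion: A=16  B=7  C=78  D=62  E=50  F=22  G=31  H=40
Turnaround (C−A): A=11  B=1  C=71  D=55  E=42  F=11  G=19  H=25
Waiting(B) = turnaround − burst = 1 − 1 = 0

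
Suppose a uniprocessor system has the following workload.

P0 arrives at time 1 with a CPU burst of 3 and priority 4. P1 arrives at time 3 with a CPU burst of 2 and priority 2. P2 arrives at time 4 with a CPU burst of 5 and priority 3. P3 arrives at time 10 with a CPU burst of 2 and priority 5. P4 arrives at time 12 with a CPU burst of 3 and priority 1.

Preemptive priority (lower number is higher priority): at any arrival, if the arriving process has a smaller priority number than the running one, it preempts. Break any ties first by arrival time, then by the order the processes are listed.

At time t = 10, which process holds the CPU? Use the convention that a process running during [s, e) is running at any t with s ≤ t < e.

Timeline: | idle 0-1 | P0 1-3 | P1 3-5 | P2 5-10 | P0 10-11 | P3 11-12 | P4 12-15 | P3 15-16 |
Completion: P0=11  P1=5  P2=10  P3=16  P4=15
Turnaround (C−A): P0=10  P1=2  P2=6  P3=6  P4=3

P0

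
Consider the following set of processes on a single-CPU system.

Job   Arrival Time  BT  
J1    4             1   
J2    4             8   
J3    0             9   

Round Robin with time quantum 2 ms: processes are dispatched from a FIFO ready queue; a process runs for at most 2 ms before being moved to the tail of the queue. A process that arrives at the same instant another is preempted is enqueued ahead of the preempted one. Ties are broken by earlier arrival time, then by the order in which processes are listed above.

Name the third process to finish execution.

Schedule: | J3 0-4 | J1 4-5 | J2 5-7 | J3 7-9 | J2 9-11 | J3 11-13 | J2 13-15 | J3 15-16 | J2 16-18 |
Completion: J1=5  J2=18  J3=16
Finish order: J1 → J3 → J2

J2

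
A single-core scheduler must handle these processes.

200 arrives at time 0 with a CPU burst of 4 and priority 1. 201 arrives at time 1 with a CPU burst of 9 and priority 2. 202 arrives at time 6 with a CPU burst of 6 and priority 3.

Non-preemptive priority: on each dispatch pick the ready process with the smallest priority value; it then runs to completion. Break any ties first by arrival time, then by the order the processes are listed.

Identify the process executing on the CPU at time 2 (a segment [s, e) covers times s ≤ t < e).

Schedule: | 200 0-4 | 201 4-13 | 202 13-19 |
Completion: 200=4  201=13  202=19

200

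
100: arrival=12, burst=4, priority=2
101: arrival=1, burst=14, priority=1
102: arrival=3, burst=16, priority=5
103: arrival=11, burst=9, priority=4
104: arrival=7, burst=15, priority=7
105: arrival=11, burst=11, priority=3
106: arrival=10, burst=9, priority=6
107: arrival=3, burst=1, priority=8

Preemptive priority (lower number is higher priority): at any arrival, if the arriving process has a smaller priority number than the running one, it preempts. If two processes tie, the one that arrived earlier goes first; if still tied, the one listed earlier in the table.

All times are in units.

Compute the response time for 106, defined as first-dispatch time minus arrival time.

45

Schedule: | idle 0-1 | 101 1-15 | 100 15-19 | 105 19-30 | 103 30-39 | 102 39-55 | 106 55-64 | 104 64-79 | 107 79-80 |
Completion: 100=19  101=15  102=55  103=39  104=79  105=30  106=64  107=80
Turnaround (C−A): 100=7  101=14  102=52  103=28  104=72  105=19  106=54  107=77
Response(106) = first start − arrival = 55 − 10 = 45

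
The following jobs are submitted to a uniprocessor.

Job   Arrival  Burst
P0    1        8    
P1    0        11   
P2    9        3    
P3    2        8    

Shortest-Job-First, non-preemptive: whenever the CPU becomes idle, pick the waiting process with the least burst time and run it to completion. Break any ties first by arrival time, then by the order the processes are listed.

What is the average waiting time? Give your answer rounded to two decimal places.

Schedule: | P1 0-11 | P2 11-14 | P0 14-22 | P3 22-30 |
Completion: P0=22  P1=11  P2=14  P3=30
Turnaround (C−A): P0=21  P1=11  P2=5  P3=28
Waiting times: P0=13, P1=0, P2=2, P3=20
Average waiting = (13+0+2+20) / 4 = 35/4 = 8.75

8.75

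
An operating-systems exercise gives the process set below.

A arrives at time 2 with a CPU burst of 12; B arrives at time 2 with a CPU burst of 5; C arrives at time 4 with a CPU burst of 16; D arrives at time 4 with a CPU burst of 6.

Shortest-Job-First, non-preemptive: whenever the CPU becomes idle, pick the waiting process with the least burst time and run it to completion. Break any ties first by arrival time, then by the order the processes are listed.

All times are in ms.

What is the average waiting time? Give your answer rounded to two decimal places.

Schedule: | idle 0-2 | B 2-7 | D 7-13 | A 13-25 | C 25-41 |
Completion: A=25  B=7  C=41  D=13
Turnaround (C−A): A=23  B=5  C=37  D=9
Waiting times: A=11, B=0, C=21, D=3
Average waiting = (11+0+21+3) / 4 = 35/4 = 8.75

8.75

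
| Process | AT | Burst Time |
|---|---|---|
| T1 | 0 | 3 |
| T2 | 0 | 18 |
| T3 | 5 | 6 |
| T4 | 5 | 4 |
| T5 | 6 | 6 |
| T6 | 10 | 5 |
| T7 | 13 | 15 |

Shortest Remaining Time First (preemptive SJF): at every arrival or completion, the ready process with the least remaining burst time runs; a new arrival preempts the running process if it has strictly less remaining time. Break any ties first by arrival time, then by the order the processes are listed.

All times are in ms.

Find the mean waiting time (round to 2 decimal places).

10.71

Gantt: | T1 0-3 | T2 3-5 | T4 5-9 | T3 9-15 | T6 15-20 | T5 20-26 | T7 26-41 | T2 41-57 |
Completion: T1=3  T2=57  T3=15  T4=9  T5=26  T6=20  T7=41
Turnaround (C−A): T1=3  T2=57  T3=10  T4=4  T5=20  T6=10  T7=28
Waiting times: T1=0, T2=39, T3=4, T4=0, T5=14, T6=5, T7=13
Average waiting = (0+39+4+0+14+5+13) / 7 = 75/7 = 10.71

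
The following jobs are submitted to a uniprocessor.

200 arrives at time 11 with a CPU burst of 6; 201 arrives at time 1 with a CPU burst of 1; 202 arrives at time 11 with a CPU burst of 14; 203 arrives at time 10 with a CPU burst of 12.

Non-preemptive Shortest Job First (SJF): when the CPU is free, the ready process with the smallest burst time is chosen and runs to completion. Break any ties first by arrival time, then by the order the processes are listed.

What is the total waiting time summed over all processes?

Timeline: | idle 0-1 | 201 1-2 | idle 2-10 | 203 10-22 | 200 22-28 | 202 28-42 |
Completion: 200=28  201=2  202=42  203=22
Waiting = turnaround − burst: 200=11, 201=0, 202=17, 203=0
Total waiting = 11 + 0 + 17 + 0 = 28

28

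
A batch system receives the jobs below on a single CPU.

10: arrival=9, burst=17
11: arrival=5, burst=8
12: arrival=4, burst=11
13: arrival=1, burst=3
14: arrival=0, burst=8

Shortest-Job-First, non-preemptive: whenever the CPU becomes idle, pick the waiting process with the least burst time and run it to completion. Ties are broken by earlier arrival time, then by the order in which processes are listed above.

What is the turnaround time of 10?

Timeline: | 14 0-8 | 13 8-11 | 11 11-19 | 12 19-30 | 10 30-47 |
Completion: 10=47  11=19  12=30  13=11  14=8
Turnaround (C−A): 10=38  11=14  12=26  13=10  14=8
Turnaround(10) = completion − arrival = 47 − 9 = 38

38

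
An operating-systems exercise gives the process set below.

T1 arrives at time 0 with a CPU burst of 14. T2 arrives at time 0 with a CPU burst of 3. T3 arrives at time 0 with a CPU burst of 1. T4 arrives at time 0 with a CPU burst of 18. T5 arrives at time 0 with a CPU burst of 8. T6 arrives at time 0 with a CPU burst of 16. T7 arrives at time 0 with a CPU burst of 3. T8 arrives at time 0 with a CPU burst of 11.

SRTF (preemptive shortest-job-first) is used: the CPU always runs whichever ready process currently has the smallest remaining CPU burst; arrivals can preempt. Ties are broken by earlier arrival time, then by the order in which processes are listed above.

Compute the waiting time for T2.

1

Gantt: | T3 0-1 | T2 1-4 | T7 4-7 | T5 7-15 | T8 15-26 | T1 26-40 | T6 40-56 | T4 56-74 |
Completion: T1=40  T2=4  T3=1  T4=74  T5=15  T6=56  T7=7  T8=26
Turnaround (C−A): T1=40  T2=4  T3=1  T4=74  T5=15  T6=56  T7=7  T8=26
Waiting(T2) = turnaround − burst = 4 − 3 = 1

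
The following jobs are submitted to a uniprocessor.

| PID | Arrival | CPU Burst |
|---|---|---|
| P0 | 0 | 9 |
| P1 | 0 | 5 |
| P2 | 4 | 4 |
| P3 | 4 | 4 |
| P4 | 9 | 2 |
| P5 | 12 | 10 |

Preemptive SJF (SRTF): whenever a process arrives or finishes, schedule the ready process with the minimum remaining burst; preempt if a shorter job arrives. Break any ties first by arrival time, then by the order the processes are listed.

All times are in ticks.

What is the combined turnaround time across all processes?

69

Timeline: | P1 0-5 | P2 5-9 | P4 9-11 | P3 11-15 | P0 15-24 | P5 24-34 |
Completion: P0=24  P1=5  P2=9  P3=15  P4=11  P5=34
Turnaround (C−A): P0=24  P1=5  P2=5  P3=11  P4=2  P5=22
Turnaround = completion − arrival: P0=24, P1=5, P2=5, P3=11, P4=2, P5=22
Total turnaround = 24 + 5 + 5 + 11 + 2 + 22 = 69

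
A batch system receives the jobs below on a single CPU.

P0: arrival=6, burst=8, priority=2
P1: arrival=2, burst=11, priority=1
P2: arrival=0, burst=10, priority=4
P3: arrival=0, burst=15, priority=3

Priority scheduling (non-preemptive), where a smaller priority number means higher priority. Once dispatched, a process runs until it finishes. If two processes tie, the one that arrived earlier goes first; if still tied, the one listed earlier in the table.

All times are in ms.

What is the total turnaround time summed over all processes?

Gantt: | P3 0-15 | P1 15-26 | P0 26-34 | P2 34-44 |
Completion: P0=34  P1=26  P2=44  P3=15
Turnaround (C−A): P0=28  P1=24  P2=44  P3=15
Turnaround = completion − arrival: P0=28, P1=24, P2=44, P3=15
Total turnaround = 28 + 24 + 44 + 15 = 111

111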